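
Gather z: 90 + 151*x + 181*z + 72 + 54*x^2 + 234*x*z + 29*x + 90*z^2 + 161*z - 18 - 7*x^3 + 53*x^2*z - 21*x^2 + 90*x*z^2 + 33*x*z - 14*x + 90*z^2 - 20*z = -7*x^3 + 33*x^2 + 166*x + z^2*(90*x + 180) + z*(53*x^2 + 267*x + 322) + 144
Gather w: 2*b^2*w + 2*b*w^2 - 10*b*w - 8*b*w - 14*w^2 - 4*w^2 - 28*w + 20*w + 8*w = w^2*(2*b - 18) + w*(2*b^2 - 18*b)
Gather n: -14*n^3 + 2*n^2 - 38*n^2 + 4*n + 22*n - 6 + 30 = -14*n^3 - 36*n^2 + 26*n + 24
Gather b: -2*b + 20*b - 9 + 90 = 18*b + 81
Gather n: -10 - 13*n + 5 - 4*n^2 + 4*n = -4*n^2 - 9*n - 5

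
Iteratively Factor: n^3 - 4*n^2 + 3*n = (n - 3)*(n^2 - n) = n*(n - 3)*(n - 1)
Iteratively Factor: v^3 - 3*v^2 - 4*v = (v - 4)*(v^2 + v) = (v - 4)*(v + 1)*(v)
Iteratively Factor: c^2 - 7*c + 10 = (c - 5)*(c - 2)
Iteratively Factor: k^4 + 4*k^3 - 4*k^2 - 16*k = (k + 4)*(k^3 - 4*k) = k*(k + 4)*(k^2 - 4) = k*(k + 2)*(k + 4)*(k - 2)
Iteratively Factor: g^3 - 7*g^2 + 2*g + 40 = (g - 4)*(g^2 - 3*g - 10) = (g - 5)*(g - 4)*(g + 2)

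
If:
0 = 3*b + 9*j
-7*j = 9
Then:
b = 27/7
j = -9/7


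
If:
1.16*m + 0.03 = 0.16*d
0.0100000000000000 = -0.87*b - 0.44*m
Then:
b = -0.505747126436782*m - 0.0114942528735632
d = 7.25*m + 0.1875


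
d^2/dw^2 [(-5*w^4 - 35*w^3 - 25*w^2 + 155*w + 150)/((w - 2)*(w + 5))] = -10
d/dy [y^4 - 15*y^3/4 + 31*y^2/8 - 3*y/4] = 4*y^3 - 45*y^2/4 + 31*y/4 - 3/4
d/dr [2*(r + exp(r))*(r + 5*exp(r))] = 12*r*exp(r) + 4*r + 20*exp(2*r) + 12*exp(r)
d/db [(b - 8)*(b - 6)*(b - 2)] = 3*b^2 - 32*b + 76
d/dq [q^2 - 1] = 2*q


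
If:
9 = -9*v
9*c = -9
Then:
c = -1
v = -1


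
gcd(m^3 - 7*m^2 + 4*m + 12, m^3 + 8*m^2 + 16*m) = 1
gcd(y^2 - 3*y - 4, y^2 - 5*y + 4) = y - 4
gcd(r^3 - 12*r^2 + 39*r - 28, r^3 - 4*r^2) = r - 4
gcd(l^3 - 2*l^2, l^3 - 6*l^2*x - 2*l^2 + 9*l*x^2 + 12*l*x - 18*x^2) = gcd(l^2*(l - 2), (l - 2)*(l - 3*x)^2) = l - 2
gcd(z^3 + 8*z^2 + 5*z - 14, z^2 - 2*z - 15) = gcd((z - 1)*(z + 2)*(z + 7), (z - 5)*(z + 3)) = 1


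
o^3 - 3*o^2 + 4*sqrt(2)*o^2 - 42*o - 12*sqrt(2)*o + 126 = (o - 3)*(o - 3*sqrt(2))*(o + 7*sqrt(2))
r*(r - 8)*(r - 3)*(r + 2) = r^4 - 9*r^3 + 2*r^2 + 48*r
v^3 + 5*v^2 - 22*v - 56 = (v - 4)*(v + 2)*(v + 7)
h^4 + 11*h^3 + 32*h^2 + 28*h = h*(h + 2)^2*(h + 7)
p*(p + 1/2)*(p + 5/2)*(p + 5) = p^4 + 8*p^3 + 65*p^2/4 + 25*p/4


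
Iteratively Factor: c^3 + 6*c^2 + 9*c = (c + 3)*(c^2 + 3*c) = c*(c + 3)*(c + 3)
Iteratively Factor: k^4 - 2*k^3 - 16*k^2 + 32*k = (k - 4)*(k^3 + 2*k^2 - 8*k) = (k - 4)*(k - 2)*(k^2 + 4*k) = k*(k - 4)*(k - 2)*(k + 4)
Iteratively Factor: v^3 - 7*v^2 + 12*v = (v)*(v^2 - 7*v + 12) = v*(v - 4)*(v - 3)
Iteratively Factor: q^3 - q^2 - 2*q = (q - 2)*(q^2 + q) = q*(q - 2)*(q + 1)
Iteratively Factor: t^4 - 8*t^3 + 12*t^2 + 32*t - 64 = (t - 4)*(t^3 - 4*t^2 - 4*t + 16) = (t - 4)*(t + 2)*(t^2 - 6*t + 8) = (t - 4)^2*(t + 2)*(t - 2)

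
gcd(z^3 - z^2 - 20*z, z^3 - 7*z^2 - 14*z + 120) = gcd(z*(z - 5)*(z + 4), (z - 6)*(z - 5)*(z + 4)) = z^2 - z - 20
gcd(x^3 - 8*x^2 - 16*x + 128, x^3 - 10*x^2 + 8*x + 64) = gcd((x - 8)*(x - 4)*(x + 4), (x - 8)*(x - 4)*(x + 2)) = x^2 - 12*x + 32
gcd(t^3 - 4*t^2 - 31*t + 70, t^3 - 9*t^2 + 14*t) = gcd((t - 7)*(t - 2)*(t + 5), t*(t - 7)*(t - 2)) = t^2 - 9*t + 14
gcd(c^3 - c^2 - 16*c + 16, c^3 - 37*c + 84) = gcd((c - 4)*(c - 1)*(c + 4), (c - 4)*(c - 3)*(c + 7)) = c - 4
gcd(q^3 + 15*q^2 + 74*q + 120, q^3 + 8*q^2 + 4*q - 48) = q^2 + 10*q + 24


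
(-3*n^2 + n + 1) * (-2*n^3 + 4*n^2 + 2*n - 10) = 6*n^5 - 14*n^4 - 4*n^3 + 36*n^2 - 8*n - 10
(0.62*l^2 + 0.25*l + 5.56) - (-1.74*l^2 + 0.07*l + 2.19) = 2.36*l^2 + 0.18*l + 3.37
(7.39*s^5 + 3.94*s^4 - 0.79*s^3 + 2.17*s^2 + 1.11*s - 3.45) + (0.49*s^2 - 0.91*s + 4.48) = 7.39*s^5 + 3.94*s^4 - 0.79*s^3 + 2.66*s^2 + 0.2*s + 1.03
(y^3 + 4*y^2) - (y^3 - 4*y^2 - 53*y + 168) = 8*y^2 + 53*y - 168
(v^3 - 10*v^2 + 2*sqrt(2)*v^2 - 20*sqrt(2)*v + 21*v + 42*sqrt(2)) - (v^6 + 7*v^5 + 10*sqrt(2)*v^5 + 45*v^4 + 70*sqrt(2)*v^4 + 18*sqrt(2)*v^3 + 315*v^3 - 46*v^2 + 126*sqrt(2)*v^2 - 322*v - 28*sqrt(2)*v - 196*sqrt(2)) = -v^6 - 10*sqrt(2)*v^5 - 7*v^5 - 70*sqrt(2)*v^4 - 45*v^4 - 314*v^3 - 18*sqrt(2)*v^3 - 124*sqrt(2)*v^2 + 36*v^2 + 8*sqrt(2)*v + 343*v + 238*sqrt(2)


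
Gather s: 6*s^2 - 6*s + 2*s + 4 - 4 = 6*s^2 - 4*s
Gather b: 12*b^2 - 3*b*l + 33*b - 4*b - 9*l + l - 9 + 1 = 12*b^2 + b*(29 - 3*l) - 8*l - 8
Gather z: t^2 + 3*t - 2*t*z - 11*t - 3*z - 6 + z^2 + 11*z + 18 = t^2 - 8*t + z^2 + z*(8 - 2*t) + 12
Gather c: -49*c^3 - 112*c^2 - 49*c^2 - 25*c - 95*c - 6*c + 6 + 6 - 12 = -49*c^3 - 161*c^2 - 126*c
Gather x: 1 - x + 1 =2 - x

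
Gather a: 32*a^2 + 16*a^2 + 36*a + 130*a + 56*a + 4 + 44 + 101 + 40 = 48*a^2 + 222*a + 189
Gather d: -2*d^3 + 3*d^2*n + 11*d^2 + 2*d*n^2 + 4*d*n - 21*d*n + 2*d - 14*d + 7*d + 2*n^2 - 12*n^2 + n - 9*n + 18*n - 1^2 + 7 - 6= -2*d^3 + d^2*(3*n + 11) + d*(2*n^2 - 17*n - 5) - 10*n^2 + 10*n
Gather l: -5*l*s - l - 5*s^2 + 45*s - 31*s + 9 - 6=l*(-5*s - 1) - 5*s^2 + 14*s + 3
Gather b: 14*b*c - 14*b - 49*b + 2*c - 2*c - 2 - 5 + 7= b*(14*c - 63)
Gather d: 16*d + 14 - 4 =16*d + 10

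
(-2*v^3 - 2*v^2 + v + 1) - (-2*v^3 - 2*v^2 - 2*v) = 3*v + 1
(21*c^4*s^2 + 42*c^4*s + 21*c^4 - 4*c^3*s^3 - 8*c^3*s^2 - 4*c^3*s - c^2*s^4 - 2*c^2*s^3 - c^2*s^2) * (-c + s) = -21*c^5*s^2 - 42*c^5*s - 21*c^5 + 25*c^4*s^3 + 50*c^4*s^2 + 25*c^4*s - 3*c^3*s^4 - 6*c^3*s^3 - 3*c^3*s^2 - c^2*s^5 - 2*c^2*s^4 - c^2*s^3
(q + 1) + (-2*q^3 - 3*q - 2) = -2*q^3 - 2*q - 1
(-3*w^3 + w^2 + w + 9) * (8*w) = -24*w^4 + 8*w^3 + 8*w^2 + 72*w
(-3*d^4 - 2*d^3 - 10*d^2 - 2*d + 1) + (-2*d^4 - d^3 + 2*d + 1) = -5*d^4 - 3*d^3 - 10*d^2 + 2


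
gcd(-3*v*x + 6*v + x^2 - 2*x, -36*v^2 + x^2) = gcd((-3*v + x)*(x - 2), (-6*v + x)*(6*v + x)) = 1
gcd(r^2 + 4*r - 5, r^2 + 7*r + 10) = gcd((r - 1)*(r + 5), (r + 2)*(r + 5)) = r + 5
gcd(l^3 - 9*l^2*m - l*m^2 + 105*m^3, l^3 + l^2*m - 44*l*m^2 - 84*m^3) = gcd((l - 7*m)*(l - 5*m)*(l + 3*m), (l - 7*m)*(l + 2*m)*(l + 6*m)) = l - 7*m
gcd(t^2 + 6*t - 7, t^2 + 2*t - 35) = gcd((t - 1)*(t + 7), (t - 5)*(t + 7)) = t + 7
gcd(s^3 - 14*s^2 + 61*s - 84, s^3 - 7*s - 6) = s - 3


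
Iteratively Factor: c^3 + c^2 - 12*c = (c)*(c^2 + c - 12) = c*(c + 4)*(c - 3)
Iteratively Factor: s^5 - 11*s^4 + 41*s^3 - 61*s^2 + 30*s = (s - 3)*(s^4 - 8*s^3 + 17*s^2 - 10*s) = s*(s - 3)*(s^3 - 8*s^2 + 17*s - 10) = s*(s - 3)*(s - 1)*(s^2 - 7*s + 10) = s*(s - 3)*(s - 2)*(s - 1)*(s - 5)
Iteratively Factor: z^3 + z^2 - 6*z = (z + 3)*(z^2 - 2*z) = z*(z + 3)*(z - 2)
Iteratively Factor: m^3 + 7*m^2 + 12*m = (m + 4)*(m^2 + 3*m) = (m + 3)*(m + 4)*(m)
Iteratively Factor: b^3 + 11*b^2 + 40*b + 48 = (b + 3)*(b^2 + 8*b + 16) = (b + 3)*(b + 4)*(b + 4)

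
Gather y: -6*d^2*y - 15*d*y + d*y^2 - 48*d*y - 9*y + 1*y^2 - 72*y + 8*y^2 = y^2*(d + 9) + y*(-6*d^2 - 63*d - 81)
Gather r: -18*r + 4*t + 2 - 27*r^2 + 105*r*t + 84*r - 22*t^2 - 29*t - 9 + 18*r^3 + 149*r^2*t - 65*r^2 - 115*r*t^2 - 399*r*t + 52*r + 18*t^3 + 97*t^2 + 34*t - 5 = 18*r^3 + r^2*(149*t - 92) + r*(-115*t^2 - 294*t + 118) + 18*t^3 + 75*t^2 + 9*t - 12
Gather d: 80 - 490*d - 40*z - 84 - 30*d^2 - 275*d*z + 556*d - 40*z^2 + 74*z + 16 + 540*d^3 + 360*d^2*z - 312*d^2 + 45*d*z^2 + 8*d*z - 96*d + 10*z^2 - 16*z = 540*d^3 + d^2*(360*z - 342) + d*(45*z^2 - 267*z - 30) - 30*z^2 + 18*z + 12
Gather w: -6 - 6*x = -6*x - 6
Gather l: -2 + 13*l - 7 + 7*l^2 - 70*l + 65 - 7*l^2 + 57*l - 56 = 0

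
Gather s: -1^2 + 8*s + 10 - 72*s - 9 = -64*s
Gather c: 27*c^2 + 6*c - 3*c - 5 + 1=27*c^2 + 3*c - 4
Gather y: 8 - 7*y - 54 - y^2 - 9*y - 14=-y^2 - 16*y - 60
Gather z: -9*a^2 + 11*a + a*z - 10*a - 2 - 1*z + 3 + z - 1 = -9*a^2 + a*z + a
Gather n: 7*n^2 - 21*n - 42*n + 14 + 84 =7*n^2 - 63*n + 98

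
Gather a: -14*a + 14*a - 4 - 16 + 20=0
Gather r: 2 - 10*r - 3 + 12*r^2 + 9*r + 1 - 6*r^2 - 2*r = 6*r^2 - 3*r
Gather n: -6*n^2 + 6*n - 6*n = -6*n^2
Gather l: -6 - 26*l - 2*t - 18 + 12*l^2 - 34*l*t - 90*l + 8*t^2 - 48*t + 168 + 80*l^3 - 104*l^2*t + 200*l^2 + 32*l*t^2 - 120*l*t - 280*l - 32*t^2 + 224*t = 80*l^3 + l^2*(212 - 104*t) + l*(32*t^2 - 154*t - 396) - 24*t^2 + 174*t + 144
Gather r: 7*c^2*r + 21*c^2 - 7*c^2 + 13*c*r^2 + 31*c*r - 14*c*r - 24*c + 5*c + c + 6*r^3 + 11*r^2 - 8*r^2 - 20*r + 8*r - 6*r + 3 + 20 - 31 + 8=14*c^2 - 18*c + 6*r^3 + r^2*(13*c + 3) + r*(7*c^2 + 17*c - 18)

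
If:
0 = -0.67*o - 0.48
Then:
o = -0.72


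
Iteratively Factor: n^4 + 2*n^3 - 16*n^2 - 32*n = (n + 4)*(n^3 - 2*n^2 - 8*n) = n*(n + 4)*(n^2 - 2*n - 8) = n*(n - 4)*(n + 4)*(n + 2)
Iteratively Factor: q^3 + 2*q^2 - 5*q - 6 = (q - 2)*(q^2 + 4*q + 3) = (q - 2)*(q + 3)*(q + 1)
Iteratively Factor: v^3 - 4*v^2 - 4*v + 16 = (v + 2)*(v^2 - 6*v + 8) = (v - 2)*(v + 2)*(v - 4)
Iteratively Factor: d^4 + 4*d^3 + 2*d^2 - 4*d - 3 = (d + 1)*(d^3 + 3*d^2 - d - 3) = (d - 1)*(d + 1)*(d^2 + 4*d + 3) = (d - 1)*(d + 1)*(d + 3)*(d + 1)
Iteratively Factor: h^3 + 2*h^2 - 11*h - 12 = (h - 3)*(h^2 + 5*h + 4) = (h - 3)*(h + 4)*(h + 1)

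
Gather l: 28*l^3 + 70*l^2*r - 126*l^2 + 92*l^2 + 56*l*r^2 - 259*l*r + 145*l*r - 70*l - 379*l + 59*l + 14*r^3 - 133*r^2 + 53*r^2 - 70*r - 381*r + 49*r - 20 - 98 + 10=28*l^3 + l^2*(70*r - 34) + l*(56*r^2 - 114*r - 390) + 14*r^3 - 80*r^2 - 402*r - 108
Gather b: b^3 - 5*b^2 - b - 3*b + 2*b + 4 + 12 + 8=b^3 - 5*b^2 - 2*b + 24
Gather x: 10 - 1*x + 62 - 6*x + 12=84 - 7*x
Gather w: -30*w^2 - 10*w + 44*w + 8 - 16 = -30*w^2 + 34*w - 8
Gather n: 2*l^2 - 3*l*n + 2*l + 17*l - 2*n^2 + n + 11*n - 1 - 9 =2*l^2 + 19*l - 2*n^2 + n*(12 - 3*l) - 10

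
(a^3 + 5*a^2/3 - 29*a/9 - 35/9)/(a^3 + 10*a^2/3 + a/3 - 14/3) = (a^2 - 2*a/3 - 5/3)/(a^2 + a - 2)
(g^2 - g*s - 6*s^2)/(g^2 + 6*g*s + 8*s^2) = (g - 3*s)/(g + 4*s)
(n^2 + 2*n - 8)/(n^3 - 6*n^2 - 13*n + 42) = (n + 4)/(n^2 - 4*n - 21)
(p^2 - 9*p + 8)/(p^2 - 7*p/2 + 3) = 2*(p^2 - 9*p + 8)/(2*p^2 - 7*p + 6)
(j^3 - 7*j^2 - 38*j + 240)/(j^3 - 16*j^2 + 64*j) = (j^2 + j - 30)/(j*(j - 8))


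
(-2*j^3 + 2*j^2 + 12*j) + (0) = -2*j^3 + 2*j^2 + 12*j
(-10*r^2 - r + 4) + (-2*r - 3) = -10*r^2 - 3*r + 1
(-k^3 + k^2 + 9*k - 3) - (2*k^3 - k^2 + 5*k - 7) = -3*k^3 + 2*k^2 + 4*k + 4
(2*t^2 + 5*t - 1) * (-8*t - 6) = -16*t^3 - 52*t^2 - 22*t + 6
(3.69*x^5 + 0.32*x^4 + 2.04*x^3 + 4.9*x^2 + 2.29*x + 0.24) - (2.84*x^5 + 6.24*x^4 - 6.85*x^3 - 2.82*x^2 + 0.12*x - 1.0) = 0.85*x^5 - 5.92*x^4 + 8.89*x^3 + 7.72*x^2 + 2.17*x + 1.24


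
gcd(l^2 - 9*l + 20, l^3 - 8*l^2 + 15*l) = l - 5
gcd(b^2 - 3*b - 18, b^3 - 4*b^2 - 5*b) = 1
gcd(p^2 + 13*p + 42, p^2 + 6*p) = p + 6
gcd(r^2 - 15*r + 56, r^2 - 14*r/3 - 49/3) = r - 7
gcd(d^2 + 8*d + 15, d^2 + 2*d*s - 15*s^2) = 1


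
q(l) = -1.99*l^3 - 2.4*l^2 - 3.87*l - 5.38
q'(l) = -5.97*l^2 - 4.8*l - 3.87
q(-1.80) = 5.42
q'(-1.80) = -14.57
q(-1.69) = 3.91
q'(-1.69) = -12.81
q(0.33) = -6.99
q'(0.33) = -6.10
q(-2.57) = 22.49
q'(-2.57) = -30.97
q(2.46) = -59.05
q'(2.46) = -51.81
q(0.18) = -6.17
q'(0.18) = -4.93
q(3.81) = -165.02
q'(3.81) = -108.82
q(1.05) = -14.39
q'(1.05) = -15.49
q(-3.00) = 38.36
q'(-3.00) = -43.20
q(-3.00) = 38.36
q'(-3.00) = -43.20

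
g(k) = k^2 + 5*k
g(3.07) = 24.77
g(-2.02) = -6.02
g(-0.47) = -2.13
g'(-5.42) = -5.84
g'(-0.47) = 4.06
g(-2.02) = -6.02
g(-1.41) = -5.06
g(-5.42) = 2.28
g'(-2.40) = 0.20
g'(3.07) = 11.14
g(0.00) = 0.00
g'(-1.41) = 2.18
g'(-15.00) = -25.00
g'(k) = 2*k + 5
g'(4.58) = 14.16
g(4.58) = 43.88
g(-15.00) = 150.00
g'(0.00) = 5.00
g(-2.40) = -6.24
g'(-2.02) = 0.96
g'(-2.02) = 0.96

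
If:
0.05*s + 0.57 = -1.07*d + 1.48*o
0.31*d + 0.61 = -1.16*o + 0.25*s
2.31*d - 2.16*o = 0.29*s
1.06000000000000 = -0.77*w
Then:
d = -2.16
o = -1.40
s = -6.74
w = -1.38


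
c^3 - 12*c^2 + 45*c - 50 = (c - 5)^2*(c - 2)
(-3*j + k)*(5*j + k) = -15*j^2 + 2*j*k + k^2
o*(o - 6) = o^2 - 6*o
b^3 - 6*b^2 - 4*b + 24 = (b - 6)*(b - 2)*(b + 2)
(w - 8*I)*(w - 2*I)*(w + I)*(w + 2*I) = w^4 - 7*I*w^3 + 12*w^2 - 28*I*w + 32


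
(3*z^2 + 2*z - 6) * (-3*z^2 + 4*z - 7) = -9*z^4 + 6*z^3 + 5*z^2 - 38*z + 42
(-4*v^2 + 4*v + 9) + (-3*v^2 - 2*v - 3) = -7*v^2 + 2*v + 6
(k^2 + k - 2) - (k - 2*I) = k^2 - 2 + 2*I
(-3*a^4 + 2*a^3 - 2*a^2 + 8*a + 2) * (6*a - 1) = -18*a^5 + 15*a^4 - 14*a^3 + 50*a^2 + 4*a - 2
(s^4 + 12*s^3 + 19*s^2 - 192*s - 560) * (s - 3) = s^5 + 9*s^4 - 17*s^3 - 249*s^2 + 16*s + 1680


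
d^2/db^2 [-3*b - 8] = 0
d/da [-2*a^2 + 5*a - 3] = 5 - 4*a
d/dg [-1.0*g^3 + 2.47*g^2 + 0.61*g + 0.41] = -3.0*g^2 + 4.94*g + 0.61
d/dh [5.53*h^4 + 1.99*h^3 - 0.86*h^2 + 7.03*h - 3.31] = 22.12*h^3 + 5.97*h^2 - 1.72*h + 7.03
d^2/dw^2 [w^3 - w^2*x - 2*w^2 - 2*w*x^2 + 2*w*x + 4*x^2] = 6*w - 2*x - 4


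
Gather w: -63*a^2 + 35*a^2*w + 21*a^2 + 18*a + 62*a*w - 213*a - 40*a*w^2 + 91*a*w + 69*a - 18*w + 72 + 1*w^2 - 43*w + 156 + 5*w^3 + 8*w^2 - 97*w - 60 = -42*a^2 - 126*a + 5*w^3 + w^2*(9 - 40*a) + w*(35*a^2 + 153*a - 158) + 168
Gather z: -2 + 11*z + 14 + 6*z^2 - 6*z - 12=6*z^2 + 5*z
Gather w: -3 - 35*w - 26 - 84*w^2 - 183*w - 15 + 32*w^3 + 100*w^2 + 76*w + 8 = 32*w^3 + 16*w^2 - 142*w - 36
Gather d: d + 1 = d + 1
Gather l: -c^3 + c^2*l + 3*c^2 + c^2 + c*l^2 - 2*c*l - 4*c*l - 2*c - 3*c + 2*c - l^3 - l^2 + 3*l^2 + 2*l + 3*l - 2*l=-c^3 + 4*c^2 - 3*c - l^3 + l^2*(c + 2) + l*(c^2 - 6*c + 3)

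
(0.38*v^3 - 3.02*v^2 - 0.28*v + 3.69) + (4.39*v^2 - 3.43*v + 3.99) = 0.38*v^3 + 1.37*v^2 - 3.71*v + 7.68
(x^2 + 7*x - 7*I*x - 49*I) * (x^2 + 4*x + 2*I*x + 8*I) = x^4 + 11*x^3 - 5*I*x^3 + 42*x^2 - 55*I*x^2 + 154*x - 140*I*x + 392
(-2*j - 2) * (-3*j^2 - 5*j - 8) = 6*j^3 + 16*j^2 + 26*j + 16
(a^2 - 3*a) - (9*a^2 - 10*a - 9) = -8*a^2 + 7*a + 9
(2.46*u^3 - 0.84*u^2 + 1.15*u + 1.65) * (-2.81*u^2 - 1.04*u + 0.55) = -6.9126*u^5 - 0.198*u^4 - 1.0049*u^3 - 6.2945*u^2 - 1.0835*u + 0.9075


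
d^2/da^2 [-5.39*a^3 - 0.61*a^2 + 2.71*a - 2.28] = -32.34*a - 1.22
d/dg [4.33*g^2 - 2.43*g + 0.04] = 8.66*g - 2.43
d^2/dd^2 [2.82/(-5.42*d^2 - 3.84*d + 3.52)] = (165.682896*d^2 + 117.384192*d - 2.82*(10.84*d + 3.84)*(21.68*d + 7.68) - 107.602176)/(5.42*d^2 + 3.84*d - 3.52)^3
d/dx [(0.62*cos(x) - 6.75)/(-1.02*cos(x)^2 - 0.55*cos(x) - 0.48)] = (-0.6324*cos(x)^2 + 13.77*cos(x) + 4.0101)*sin(x)/(1.0404*cos(x)^4 + 1.122*cos(x)^3 + 1.2817*cos(x)^2 + 0.528*cos(x) + 0.2304)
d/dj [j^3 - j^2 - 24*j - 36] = 3*j^2 - 2*j - 24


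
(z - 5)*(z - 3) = z^2 - 8*z + 15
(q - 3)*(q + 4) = q^2 + q - 12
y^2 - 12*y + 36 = (y - 6)^2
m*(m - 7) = m^2 - 7*m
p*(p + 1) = p^2 + p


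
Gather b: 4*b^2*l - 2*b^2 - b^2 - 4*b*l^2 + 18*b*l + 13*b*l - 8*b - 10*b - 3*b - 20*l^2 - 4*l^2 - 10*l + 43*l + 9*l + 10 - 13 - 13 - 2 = b^2*(4*l - 3) + b*(-4*l^2 + 31*l - 21) - 24*l^2 + 42*l - 18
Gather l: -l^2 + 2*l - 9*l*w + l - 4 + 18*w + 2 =-l^2 + l*(3 - 9*w) + 18*w - 2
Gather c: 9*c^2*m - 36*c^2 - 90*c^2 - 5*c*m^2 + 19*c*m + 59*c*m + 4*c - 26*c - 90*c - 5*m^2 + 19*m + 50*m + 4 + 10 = c^2*(9*m - 126) + c*(-5*m^2 + 78*m - 112) - 5*m^2 + 69*m + 14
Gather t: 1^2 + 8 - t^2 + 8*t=-t^2 + 8*t + 9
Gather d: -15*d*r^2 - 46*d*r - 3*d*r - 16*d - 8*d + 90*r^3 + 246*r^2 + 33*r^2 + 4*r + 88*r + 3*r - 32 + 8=d*(-15*r^2 - 49*r - 24) + 90*r^3 + 279*r^2 + 95*r - 24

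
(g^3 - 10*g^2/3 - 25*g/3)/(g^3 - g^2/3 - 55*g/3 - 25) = g/(g + 3)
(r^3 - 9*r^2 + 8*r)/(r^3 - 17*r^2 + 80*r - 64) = r/(r - 8)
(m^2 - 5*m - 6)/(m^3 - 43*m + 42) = (m + 1)/(m^2 + 6*m - 7)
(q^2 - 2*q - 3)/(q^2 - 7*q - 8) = (q - 3)/(q - 8)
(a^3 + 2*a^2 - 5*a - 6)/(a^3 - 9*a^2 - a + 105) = (a^2 - a - 2)/(a^2 - 12*a + 35)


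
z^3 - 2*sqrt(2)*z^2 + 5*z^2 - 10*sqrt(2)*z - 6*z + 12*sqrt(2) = (z - 1)*(z + 6)*(z - 2*sqrt(2))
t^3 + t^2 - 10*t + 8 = (t - 2)*(t - 1)*(t + 4)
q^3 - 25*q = q*(q - 5)*(q + 5)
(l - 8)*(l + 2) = l^2 - 6*l - 16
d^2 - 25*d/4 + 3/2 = (d - 6)*(d - 1/4)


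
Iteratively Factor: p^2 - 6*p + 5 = (p - 5)*(p - 1)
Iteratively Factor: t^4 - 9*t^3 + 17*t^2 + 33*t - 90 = (t + 2)*(t^3 - 11*t^2 + 39*t - 45) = (t - 3)*(t + 2)*(t^2 - 8*t + 15) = (t - 5)*(t - 3)*(t + 2)*(t - 3)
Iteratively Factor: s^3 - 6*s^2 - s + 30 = (s - 3)*(s^2 - 3*s - 10) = (s - 3)*(s + 2)*(s - 5)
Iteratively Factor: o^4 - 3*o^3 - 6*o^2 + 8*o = (o + 2)*(o^3 - 5*o^2 + 4*o) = (o - 4)*(o + 2)*(o^2 - o) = o*(o - 4)*(o + 2)*(o - 1)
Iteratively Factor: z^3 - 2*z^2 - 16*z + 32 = (z + 4)*(z^2 - 6*z + 8) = (z - 2)*(z + 4)*(z - 4)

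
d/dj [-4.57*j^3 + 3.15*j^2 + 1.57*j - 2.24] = -13.71*j^2 + 6.3*j + 1.57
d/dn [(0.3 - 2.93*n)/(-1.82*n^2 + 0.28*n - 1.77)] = (-5.3326*n^2 + 1.092*n + 5.1021)/(3.3124*n^4 - 1.0192*n^3 + 6.5212*n^2 - 0.9912*n + 3.1329)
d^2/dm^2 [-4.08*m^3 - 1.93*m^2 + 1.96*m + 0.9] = -24.48*m - 3.86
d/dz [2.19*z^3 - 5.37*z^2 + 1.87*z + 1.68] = 6.57*z^2 - 10.74*z + 1.87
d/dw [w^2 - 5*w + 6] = 2*w - 5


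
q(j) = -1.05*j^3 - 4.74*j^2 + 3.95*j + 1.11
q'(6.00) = -166.33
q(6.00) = -372.63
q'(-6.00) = -52.57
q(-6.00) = 33.57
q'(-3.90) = -6.99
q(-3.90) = -24.11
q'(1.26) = -13.00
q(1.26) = -3.54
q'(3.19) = -58.35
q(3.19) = -68.61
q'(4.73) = -111.37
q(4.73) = -197.37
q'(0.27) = 1.16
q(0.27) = 1.81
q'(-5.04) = -28.29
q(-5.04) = -4.78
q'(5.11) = -126.75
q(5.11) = -242.58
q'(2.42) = -37.44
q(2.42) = -31.97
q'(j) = -3.15*j^2 - 9.48*j + 3.95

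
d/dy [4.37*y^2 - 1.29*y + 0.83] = 8.74*y - 1.29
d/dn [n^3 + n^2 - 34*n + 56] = 3*n^2 + 2*n - 34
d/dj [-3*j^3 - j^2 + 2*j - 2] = -9*j^2 - 2*j + 2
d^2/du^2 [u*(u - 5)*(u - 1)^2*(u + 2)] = 20*u^3 - 60*u^2 - 18*u + 34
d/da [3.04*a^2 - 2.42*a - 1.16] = 6.08*a - 2.42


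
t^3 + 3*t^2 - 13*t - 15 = (t - 3)*(t + 1)*(t + 5)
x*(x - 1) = x^2 - x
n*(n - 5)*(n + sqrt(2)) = n^3 - 5*n^2 + sqrt(2)*n^2 - 5*sqrt(2)*n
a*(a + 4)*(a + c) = a^3 + a^2*c + 4*a^2 + 4*a*c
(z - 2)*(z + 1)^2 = z^3 - 3*z - 2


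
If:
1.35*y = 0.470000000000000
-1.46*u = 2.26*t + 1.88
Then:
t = -0.646017699115044*u - 0.831858407079646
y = 0.35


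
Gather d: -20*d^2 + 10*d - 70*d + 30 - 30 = -20*d^2 - 60*d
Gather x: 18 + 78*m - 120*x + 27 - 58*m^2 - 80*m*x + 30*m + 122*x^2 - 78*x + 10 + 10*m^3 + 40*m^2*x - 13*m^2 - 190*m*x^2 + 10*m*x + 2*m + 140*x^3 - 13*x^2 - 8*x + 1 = 10*m^3 - 71*m^2 + 110*m + 140*x^3 + x^2*(109 - 190*m) + x*(40*m^2 - 70*m - 206) + 56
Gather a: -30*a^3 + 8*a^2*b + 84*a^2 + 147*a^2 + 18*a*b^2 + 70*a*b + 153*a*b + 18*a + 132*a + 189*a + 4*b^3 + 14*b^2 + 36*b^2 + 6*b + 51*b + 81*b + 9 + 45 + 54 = -30*a^3 + a^2*(8*b + 231) + a*(18*b^2 + 223*b + 339) + 4*b^3 + 50*b^2 + 138*b + 108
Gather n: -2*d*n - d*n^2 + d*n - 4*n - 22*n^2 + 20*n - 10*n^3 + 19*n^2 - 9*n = -10*n^3 + n^2*(-d - 3) + n*(7 - d)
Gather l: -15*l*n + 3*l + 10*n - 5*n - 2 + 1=l*(3 - 15*n) + 5*n - 1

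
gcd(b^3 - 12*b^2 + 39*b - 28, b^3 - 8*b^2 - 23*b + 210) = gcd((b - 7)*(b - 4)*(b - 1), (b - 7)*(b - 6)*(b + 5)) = b - 7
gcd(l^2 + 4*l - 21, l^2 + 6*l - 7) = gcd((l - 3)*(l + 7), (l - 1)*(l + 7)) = l + 7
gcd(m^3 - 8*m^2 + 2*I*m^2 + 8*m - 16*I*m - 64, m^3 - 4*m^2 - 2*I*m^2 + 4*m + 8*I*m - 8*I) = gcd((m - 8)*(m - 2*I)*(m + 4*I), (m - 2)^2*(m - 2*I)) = m - 2*I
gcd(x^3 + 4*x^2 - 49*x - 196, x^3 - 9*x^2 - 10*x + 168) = x^2 - 3*x - 28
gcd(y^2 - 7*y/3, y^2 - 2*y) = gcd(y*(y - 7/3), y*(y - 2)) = y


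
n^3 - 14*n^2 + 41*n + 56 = (n - 8)*(n - 7)*(n + 1)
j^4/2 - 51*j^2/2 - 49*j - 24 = (j/2 + 1/2)*(j - 8)*(j + 1)*(j + 6)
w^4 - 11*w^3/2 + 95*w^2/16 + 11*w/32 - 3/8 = (w - 4)*(w - 3/2)*(w - 1/4)*(w + 1/4)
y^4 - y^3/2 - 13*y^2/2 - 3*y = y*(y - 3)*(y + 1/2)*(y + 2)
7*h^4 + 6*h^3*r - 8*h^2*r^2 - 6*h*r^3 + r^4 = (-7*h + r)*(-h + r)*(h + r)^2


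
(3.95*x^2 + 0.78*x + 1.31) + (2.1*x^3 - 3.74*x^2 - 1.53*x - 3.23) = 2.1*x^3 + 0.21*x^2 - 0.75*x - 1.92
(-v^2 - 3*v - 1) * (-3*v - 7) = 3*v^3 + 16*v^2 + 24*v + 7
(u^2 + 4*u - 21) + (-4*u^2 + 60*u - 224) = -3*u^2 + 64*u - 245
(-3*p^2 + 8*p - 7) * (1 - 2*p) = 6*p^3 - 19*p^2 + 22*p - 7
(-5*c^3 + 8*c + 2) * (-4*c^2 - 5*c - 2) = 20*c^5 + 25*c^4 - 22*c^3 - 48*c^2 - 26*c - 4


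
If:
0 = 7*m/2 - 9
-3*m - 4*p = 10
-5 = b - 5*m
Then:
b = 55/7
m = 18/7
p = -31/7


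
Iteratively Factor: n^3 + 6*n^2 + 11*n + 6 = (n + 2)*(n^2 + 4*n + 3) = (n + 1)*(n + 2)*(n + 3)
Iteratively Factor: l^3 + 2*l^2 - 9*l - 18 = (l - 3)*(l^2 + 5*l + 6) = (l - 3)*(l + 3)*(l + 2)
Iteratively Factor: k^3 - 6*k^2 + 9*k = (k)*(k^2 - 6*k + 9) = k*(k - 3)*(k - 3)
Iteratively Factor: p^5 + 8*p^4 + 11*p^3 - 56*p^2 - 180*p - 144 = (p + 2)*(p^4 + 6*p^3 - p^2 - 54*p - 72) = (p + 2)^2*(p^3 + 4*p^2 - 9*p - 36) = (p + 2)^2*(p + 3)*(p^2 + p - 12) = (p - 3)*(p + 2)^2*(p + 3)*(p + 4)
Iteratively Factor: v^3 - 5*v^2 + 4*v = (v)*(v^2 - 5*v + 4) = v*(v - 4)*(v - 1)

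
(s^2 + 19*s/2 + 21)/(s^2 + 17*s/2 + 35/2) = (s + 6)/(s + 5)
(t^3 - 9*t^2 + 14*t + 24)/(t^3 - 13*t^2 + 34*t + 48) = (t - 4)/(t - 8)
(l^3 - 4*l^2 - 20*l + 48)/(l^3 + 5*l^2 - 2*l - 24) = (l - 6)/(l + 3)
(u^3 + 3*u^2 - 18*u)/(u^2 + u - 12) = u*(u + 6)/(u + 4)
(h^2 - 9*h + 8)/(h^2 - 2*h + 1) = (h - 8)/(h - 1)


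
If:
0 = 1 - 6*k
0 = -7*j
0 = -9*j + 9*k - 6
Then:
No Solution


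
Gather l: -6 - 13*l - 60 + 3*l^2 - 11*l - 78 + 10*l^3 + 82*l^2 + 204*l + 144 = 10*l^3 + 85*l^2 + 180*l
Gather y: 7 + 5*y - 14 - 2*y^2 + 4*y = -2*y^2 + 9*y - 7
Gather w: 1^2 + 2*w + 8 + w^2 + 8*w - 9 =w^2 + 10*w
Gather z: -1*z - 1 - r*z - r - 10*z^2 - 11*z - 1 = -r - 10*z^2 + z*(-r - 12) - 2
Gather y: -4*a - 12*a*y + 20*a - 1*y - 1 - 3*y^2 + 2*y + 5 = 16*a - 3*y^2 + y*(1 - 12*a) + 4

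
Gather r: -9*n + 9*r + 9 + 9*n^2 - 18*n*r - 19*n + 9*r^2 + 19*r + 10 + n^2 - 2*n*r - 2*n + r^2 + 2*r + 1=10*n^2 - 30*n + 10*r^2 + r*(30 - 20*n) + 20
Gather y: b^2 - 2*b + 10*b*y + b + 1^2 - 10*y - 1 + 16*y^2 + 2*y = b^2 - b + 16*y^2 + y*(10*b - 8)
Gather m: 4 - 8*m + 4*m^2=4*m^2 - 8*m + 4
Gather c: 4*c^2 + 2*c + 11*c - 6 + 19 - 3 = 4*c^2 + 13*c + 10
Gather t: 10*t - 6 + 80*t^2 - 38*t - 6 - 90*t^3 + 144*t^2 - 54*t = -90*t^3 + 224*t^2 - 82*t - 12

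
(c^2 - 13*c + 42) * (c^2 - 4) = c^4 - 13*c^3 + 38*c^2 + 52*c - 168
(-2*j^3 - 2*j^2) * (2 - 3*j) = 6*j^4 + 2*j^3 - 4*j^2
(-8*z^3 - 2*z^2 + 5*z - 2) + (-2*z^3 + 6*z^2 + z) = -10*z^3 + 4*z^2 + 6*z - 2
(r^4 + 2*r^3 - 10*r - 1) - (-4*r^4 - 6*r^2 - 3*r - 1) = 5*r^4 + 2*r^3 + 6*r^2 - 7*r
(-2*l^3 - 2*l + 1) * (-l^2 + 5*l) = 2*l^5 - 10*l^4 + 2*l^3 - 11*l^2 + 5*l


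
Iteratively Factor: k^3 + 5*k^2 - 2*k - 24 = (k + 4)*(k^2 + k - 6) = (k - 2)*(k + 4)*(k + 3)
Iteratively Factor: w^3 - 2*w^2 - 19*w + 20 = (w - 1)*(w^2 - w - 20) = (w - 5)*(w - 1)*(w + 4)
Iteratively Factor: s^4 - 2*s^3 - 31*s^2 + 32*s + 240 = (s - 5)*(s^3 + 3*s^2 - 16*s - 48) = (s - 5)*(s + 4)*(s^2 - s - 12) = (s - 5)*(s - 4)*(s + 4)*(s + 3)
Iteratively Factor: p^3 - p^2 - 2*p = (p)*(p^2 - p - 2) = p*(p - 2)*(p + 1)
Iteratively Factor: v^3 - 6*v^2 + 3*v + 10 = (v - 2)*(v^2 - 4*v - 5) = (v - 5)*(v - 2)*(v + 1)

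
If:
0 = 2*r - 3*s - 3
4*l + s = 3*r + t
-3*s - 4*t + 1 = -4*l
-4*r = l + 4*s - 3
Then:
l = 157/131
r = 114/131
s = -55/131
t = 231/131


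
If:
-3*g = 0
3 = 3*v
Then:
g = 0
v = 1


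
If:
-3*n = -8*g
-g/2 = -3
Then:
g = 6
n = 16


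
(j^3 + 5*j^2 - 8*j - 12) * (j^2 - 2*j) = j^5 + 3*j^4 - 18*j^3 + 4*j^2 + 24*j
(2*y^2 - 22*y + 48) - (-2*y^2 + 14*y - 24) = 4*y^2 - 36*y + 72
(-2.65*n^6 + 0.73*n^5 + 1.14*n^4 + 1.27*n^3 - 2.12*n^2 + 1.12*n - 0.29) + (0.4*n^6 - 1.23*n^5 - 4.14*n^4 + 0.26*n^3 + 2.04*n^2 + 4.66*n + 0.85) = -2.25*n^6 - 0.5*n^5 - 3.0*n^4 + 1.53*n^3 - 0.0800000000000001*n^2 + 5.78*n + 0.56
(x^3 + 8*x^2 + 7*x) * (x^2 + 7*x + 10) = x^5 + 15*x^4 + 73*x^3 + 129*x^2 + 70*x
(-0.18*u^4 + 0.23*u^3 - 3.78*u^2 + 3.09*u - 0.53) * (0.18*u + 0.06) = -0.0324*u^5 + 0.0306*u^4 - 0.6666*u^3 + 0.3294*u^2 + 0.09*u - 0.0318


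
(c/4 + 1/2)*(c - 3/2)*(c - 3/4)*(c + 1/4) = c^4/4 - 55*c^2/64 + 45*c/128 + 9/64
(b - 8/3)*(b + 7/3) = b^2 - b/3 - 56/9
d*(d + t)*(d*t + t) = d^3*t + d^2*t^2 + d^2*t + d*t^2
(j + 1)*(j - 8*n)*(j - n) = j^3 - 9*j^2*n + j^2 + 8*j*n^2 - 9*j*n + 8*n^2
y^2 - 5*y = y*(y - 5)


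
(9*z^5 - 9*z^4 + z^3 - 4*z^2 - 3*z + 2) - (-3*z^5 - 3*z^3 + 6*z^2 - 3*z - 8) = 12*z^5 - 9*z^4 + 4*z^3 - 10*z^2 + 10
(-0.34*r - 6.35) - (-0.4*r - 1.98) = 0.06*r - 4.37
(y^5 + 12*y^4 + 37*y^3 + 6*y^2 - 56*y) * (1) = y^5 + 12*y^4 + 37*y^3 + 6*y^2 - 56*y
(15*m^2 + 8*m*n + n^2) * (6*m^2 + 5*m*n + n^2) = 90*m^4 + 123*m^3*n + 61*m^2*n^2 + 13*m*n^3 + n^4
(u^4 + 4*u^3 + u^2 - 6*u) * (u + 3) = u^5 + 7*u^4 + 13*u^3 - 3*u^2 - 18*u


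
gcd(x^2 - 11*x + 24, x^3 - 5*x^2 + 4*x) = 1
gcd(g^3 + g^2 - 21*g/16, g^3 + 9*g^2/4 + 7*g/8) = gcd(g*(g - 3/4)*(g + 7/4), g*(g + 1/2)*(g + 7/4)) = g^2 + 7*g/4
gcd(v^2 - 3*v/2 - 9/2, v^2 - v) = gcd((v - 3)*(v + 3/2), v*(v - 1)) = 1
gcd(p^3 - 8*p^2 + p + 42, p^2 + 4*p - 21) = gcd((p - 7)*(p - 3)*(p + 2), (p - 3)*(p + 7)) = p - 3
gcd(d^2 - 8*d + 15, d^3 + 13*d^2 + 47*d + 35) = 1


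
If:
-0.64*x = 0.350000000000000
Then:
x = -0.55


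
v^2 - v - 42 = (v - 7)*(v + 6)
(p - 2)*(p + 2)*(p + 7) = p^3 + 7*p^2 - 4*p - 28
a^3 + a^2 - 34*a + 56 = (a - 4)*(a - 2)*(a + 7)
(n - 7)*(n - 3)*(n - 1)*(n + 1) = n^4 - 10*n^3 + 20*n^2 + 10*n - 21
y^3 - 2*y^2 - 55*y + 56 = (y - 8)*(y - 1)*(y + 7)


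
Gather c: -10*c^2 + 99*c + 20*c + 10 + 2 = -10*c^2 + 119*c + 12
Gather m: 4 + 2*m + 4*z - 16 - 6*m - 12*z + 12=-4*m - 8*z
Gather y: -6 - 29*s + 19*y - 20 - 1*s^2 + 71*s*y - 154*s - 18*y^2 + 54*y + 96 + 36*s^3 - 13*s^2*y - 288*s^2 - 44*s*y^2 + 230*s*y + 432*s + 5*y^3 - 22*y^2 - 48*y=36*s^3 - 289*s^2 + 249*s + 5*y^3 + y^2*(-44*s - 40) + y*(-13*s^2 + 301*s + 25) + 70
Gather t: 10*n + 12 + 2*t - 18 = 10*n + 2*t - 6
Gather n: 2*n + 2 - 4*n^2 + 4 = -4*n^2 + 2*n + 6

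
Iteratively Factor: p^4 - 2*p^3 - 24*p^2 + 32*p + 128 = (p - 4)*(p^3 + 2*p^2 - 16*p - 32) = (p - 4)*(p + 4)*(p^2 - 2*p - 8) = (p - 4)^2*(p + 4)*(p + 2)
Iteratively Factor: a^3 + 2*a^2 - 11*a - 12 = (a + 4)*(a^2 - 2*a - 3) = (a - 3)*(a + 4)*(a + 1)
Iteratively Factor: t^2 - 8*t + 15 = (t - 5)*(t - 3)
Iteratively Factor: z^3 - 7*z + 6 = (z + 3)*(z^2 - 3*z + 2) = (z - 2)*(z + 3)*(z - 1)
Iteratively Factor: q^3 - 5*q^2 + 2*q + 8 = (q - 2)*(q^2 - 3*q - 4) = (q - 2)*(q + 1)*(q - 4)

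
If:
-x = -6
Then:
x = 6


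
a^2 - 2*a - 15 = (a - 5)*(a + 3)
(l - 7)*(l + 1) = l^2 - 6*l - 7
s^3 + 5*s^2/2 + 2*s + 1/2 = (s + 1/2)*(s + 1)^2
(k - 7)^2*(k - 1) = k^3 - 15*k^2 + 63*k - 49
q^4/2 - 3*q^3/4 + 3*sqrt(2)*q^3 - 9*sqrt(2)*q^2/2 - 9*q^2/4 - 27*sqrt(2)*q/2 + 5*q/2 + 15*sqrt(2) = (q/2 + 1)*(q - 5/2)*(q - 1)*(q + 6*sqrt(2))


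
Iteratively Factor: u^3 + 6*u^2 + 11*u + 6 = (u + 3)*(u^2 + 3*u + 2) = (u + 1)*(u + 3)*(u + 2)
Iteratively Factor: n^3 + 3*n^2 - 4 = (n + 2)*(n^2 + n - 2) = (n - 1)*(n + 2)*(n + 2)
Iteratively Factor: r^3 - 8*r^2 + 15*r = (r - 3)*(r^2 - 5*r) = (r - 5)*(r - 3)*(r)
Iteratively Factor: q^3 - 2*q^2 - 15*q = (q + 3)*(q^2 - 5*q) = (q - 5)*(q + 3)*(q)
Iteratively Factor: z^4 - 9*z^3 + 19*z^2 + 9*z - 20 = (z - 4)*(z^3 - 5*z^2 - z + 5) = (z - 4)*(z + 1)*(z^2 - 6*z + 5) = (z - 5)*(z - 4)*(z + 1)*(z - 1)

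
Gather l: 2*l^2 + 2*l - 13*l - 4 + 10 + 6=2*l^2 - 11*l + 12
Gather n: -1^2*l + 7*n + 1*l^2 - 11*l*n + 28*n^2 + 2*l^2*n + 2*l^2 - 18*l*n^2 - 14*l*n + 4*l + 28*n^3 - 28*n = 3*l^2 + 3*l + 28*n^3 + n^2*(28 - 18*l) + n*(2*l^2 - 25*l - 21)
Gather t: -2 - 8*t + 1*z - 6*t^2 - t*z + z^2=-6*t^2 + t*(-z - 8) + z^2 + z - 2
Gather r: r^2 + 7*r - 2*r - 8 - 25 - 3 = r^2 + 5*r - 36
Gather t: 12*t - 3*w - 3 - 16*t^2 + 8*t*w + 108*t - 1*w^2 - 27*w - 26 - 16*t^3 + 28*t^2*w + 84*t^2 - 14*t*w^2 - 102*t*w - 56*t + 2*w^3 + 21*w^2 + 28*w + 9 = -16*t^3 + t^2*(28*w + 68) + t*(-14*w^2 - 94*w + 64) + 2*w^3 + 20*w^2 - 2*w - 20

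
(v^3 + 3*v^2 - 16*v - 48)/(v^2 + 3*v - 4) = (v^2 - v - 12)/(v - 1)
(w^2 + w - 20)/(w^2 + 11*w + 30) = (w - 4)/(w + 6)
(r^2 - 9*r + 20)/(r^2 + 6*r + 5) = (r^2 - 9*r + 20)/(r^2 + 6*r + 5)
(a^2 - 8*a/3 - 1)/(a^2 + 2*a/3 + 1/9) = 3*(a - 3)/(3*a + 1)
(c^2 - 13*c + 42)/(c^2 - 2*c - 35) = (c - 6)/(c + 5)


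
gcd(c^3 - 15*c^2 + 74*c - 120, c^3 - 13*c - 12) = c - 4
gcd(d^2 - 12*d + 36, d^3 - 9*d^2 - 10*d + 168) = d - 6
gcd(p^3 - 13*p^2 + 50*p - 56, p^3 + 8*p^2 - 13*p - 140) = p - 4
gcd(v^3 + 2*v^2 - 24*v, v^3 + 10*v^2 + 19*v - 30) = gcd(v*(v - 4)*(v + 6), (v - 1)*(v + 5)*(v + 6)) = v + 6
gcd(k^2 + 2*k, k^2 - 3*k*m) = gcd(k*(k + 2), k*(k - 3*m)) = k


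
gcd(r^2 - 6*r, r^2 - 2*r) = r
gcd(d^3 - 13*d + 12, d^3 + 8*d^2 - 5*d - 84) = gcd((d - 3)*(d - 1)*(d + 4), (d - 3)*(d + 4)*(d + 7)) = d^2 + d - 12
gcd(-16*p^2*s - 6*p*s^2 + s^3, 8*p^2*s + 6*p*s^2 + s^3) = 2*p*s + s^2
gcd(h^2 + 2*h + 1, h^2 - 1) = h + 1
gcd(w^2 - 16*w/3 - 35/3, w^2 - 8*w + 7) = w - 7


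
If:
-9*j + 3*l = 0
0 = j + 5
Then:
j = -5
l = -15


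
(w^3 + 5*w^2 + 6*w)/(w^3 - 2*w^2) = (w^2 + 5*w + 6)/(w*(w - 2))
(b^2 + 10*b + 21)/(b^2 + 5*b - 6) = (b^2 + 10*b + 21)/(b^2 + 5*b - 6)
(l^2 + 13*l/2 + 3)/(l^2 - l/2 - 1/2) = (l + 6)/(l - 1)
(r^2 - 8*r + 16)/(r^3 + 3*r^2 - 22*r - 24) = (r - 4)/(r^2 + 7*r + 6)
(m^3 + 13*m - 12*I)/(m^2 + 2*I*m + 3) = (m^2 + I*m + 12)/(m + 3*I)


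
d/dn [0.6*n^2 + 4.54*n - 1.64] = 1.2*n + 4.54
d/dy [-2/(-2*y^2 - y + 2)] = 2*(-4*y - 1)/(2*y^2 + y - 2)^2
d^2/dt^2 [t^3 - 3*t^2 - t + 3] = 6*t - 6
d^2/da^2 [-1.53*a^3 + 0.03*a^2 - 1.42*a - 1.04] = 0.06 - 9.18*a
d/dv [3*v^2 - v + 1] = 6*v - 1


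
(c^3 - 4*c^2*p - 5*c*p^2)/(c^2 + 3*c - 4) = c*(c^2 - 4*c*p - 5*p^2)/(c^2 + 3*c - 4)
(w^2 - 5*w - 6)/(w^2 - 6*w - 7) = (w - 6)/(w - 7)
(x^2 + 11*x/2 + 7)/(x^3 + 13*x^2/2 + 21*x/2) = (x + 2)/(x*(x + 3))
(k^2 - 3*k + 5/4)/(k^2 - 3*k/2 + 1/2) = (k - 5/2)/(k - 1)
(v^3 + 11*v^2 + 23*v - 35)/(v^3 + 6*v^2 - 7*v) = (v + 5)/v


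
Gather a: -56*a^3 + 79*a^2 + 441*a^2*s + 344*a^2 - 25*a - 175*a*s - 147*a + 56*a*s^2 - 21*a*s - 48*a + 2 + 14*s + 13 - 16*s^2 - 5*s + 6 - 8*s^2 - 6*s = -56*a^3 + a^2*(441*s + 423) + a*(56*s^2 - 196*s - 220) - 24*s^2 + 3*s + 21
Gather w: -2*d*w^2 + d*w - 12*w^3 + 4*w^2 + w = -12*w^3 + w^2*(4 - 2*d) + w*(d + 1)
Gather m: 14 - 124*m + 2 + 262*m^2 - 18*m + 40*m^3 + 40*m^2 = 40*m^3 + 302*m^2 - 142*m + 16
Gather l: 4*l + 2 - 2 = 4*l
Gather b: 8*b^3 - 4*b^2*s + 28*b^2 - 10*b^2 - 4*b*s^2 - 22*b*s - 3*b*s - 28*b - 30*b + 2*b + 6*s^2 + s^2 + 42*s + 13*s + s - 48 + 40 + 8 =8*b^3 + b^2*(18 - 4*s) + b*(-4*s^2 - 25*s - 56) + 7*s^2 + 56*s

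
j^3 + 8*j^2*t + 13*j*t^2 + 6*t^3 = (j + t)^2*(j + 6*t)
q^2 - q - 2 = (q - 2)*(q + 1)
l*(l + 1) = l^2 + l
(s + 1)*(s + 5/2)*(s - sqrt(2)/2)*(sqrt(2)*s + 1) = sqrt(2)*s^4 + 7*sqrt(2)*s^3/2 + 2*sqrt(2)*s^2 - 7*sqrt(2)*s/4 - 5*sqrt(2)/4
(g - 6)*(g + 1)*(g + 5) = g^3 - 31*g - 30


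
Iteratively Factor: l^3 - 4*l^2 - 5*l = (l)*(l^2 - 4*l - 5) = l*(l + 1)*(l - 5)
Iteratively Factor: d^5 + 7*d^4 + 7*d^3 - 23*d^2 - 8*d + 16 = (d - 1)*(d^4 + 8*d^3 + 15*d^2 - 8*d - 16) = (d - 1)*(d + 1)*(d^3 + 7*d^2 + 8*d - 16) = (d - 1)*(d + 1)*(d + 4)*(d^2 + 3*d - 4) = (d - 1)*(d + 1)*(d + 4)^2*(d - 1)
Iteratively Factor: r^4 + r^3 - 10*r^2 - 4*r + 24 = (r + 3)*(r^3 - 2*r^2 - 4*r + 8) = (r + 2)*(r + 3)*(r^2 - 4*r + 4) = (r - 2)*(r + 2)*(r + 3)*(r - 2)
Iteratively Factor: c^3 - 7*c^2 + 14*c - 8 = (c - 1)*(c^2 - 6*c + 8) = (c - 2)*(c - 1)*(c - 4)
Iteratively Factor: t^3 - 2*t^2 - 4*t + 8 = (t - 2)*(t^2 - 4) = (t - 2)^2*(t + 2)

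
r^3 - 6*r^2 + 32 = (r - 4)^2*(r + 2)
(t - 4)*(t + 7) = t^2 + 3*t - 28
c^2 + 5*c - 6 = (c - 1)*(c + 6)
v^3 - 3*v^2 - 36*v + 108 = (v - 6)*(v - 3)*(v + 6)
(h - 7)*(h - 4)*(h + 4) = h^3 - 7*h^2 - 16*h + 112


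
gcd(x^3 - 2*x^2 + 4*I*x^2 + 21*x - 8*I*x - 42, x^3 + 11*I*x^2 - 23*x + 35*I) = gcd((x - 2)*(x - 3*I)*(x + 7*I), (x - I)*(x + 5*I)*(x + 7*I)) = x + 7*I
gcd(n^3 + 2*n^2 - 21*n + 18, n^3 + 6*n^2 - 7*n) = n - 1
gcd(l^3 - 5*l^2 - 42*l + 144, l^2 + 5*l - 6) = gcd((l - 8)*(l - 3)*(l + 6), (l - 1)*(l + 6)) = l + 6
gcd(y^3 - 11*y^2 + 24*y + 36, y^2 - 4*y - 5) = y + 1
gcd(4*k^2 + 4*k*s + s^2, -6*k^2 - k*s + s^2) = 2*k + s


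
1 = 1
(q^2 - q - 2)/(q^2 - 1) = (q - 2)/(q - 1)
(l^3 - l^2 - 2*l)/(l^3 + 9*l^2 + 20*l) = (l^2 - l - 2)/(l^2 + 9*l + 20)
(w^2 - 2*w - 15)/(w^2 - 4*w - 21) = (w - 5)/(w - 7)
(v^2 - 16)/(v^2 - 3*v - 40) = (16 - v^2)/(-v^2 + 3*v + 40)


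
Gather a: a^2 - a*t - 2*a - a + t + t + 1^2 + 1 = a^2 + a*(-t - 3) + 2*t + 2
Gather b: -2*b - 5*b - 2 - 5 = -7*b - 7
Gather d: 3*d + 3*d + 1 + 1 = 6*d + 2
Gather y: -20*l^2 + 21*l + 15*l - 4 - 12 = -20*l^2 + 36*l - 16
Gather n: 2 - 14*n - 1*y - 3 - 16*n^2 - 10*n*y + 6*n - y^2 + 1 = -16*n^2 + n*(-10*y - 8) - y^2 - y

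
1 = 1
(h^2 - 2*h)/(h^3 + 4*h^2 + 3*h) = (h - 2)/(h^2 + 4*h + 3)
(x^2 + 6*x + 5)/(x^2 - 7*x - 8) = (x + 5)/(x - 8)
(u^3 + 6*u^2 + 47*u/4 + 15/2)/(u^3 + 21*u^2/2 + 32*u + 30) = (u + 3/2)/(u + 6)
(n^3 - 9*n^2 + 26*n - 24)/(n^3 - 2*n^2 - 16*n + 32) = (n - 3)/(n + 4)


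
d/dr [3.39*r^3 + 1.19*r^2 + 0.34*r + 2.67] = 10.17*r^2 + 2.38*r + 0.34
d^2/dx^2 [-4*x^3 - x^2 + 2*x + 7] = -24*x - 2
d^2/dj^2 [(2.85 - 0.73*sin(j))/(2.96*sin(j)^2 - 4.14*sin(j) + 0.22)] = (6.39596799999999*sin(j)^5 - 90.936528*sin(j)^4 + 89.130928*sin(j)^3 + 109.064064*sin(j)^2 - 209.258432*sin(j) + 92.654112)/(2.96*sin(j)^2 - 4.14*sin(j) + 0.22)^3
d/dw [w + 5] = 1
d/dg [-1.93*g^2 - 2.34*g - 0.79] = -3.86*g - 2.34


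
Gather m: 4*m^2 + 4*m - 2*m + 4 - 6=4*m^2 + 2*m - 2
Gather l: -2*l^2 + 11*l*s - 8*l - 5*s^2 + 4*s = -2*l^2 + l*(11*s - 8) - 5*s^2 + 4*s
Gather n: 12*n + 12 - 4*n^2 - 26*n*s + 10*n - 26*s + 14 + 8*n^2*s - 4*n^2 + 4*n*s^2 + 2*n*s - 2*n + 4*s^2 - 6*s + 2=n^2*(8*s - 8) + n*(4*s^2 - 24*s + 20) + 4*s^2 - 32*s + 28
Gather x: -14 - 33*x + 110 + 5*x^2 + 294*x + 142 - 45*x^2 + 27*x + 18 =-40*x^2 + 288*x + 256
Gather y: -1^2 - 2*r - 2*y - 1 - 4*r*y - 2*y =-2*r + y*(-4*r - 4) - 2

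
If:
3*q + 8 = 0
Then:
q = -8/3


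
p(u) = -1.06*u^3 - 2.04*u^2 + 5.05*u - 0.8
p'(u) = -3.18*u^2 - 4.08*u + 5.05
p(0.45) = 0.96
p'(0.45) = 2.57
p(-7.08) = 237.38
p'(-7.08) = -125.47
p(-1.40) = -8.96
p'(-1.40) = 4.53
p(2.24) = -11.64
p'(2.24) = -20.05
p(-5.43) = 81.34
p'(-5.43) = -66.56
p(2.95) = -30.87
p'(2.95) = -34.66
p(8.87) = -856.24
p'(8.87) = -281.33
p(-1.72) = -10.13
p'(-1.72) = 2.66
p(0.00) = -0.80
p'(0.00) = 5.05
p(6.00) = -272.90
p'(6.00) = -133.91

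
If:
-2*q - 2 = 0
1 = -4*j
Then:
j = -1/4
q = -1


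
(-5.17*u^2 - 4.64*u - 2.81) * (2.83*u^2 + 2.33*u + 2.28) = -14.6311*u^4 - 25.1773*u^3 - 30.5511*u^2 - 17.1265*u - 6.4068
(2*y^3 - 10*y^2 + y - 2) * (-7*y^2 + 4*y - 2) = -14*y^5 + 78*y^4 - 51*y^3 + 38*y^2 - 10*y + 4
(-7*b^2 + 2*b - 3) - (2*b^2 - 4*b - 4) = -9*b^2 + 6*b + 1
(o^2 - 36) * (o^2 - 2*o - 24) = o^4 - 2*o^3 - 60*o^2 + 72*o + 864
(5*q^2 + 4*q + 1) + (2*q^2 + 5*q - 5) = 7*q^2 + 9*q - 4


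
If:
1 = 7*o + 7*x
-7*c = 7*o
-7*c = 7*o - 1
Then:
No Solution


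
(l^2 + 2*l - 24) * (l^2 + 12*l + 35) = l^4 + 14*l^3 + 35*l^2 - 218*l - 840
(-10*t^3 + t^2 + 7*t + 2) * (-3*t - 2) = 30*t^4 + 17*t^3 - 23*t^2 - 20*t - 4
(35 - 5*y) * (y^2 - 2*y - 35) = -5*y^3 + 45*y^2 + 105*y - 1225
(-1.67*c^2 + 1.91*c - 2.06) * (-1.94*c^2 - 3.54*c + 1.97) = 3.2398*c^4 + 2.2064*c^3 - 6.0549*c^2 + 11.0551*c - 4.0582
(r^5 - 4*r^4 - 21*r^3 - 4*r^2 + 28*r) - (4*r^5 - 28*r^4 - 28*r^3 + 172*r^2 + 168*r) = -3*r^5 + 24*r^4 + 7*r^3 - 176*r^2 - 140*r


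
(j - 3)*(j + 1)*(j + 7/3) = j^3 + j^2/3 - 23*j/3 - 7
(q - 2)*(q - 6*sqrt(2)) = q^2 - 6*sqrt(2)*q - 2*q + 12*sqrt(2)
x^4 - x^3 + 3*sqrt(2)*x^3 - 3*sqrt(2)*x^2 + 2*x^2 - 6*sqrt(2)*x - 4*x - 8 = (x - 2)*(x + 1)*(x + sqrt(2))*(x + 2*sqrt(2))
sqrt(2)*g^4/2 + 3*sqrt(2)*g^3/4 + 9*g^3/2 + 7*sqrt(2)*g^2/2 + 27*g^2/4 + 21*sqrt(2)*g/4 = g*(g + 3/2)*(g + 7*sqrt(2)/2)*(sqrt(2)*g/2 + 1)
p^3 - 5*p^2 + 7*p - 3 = (p - 3)*(p - 1)^2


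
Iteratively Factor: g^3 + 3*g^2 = (g)*(g^2 + 3*g) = g^2*(g + 3)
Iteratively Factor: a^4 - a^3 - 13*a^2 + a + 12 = (a + 3)*(a^3 - 4*a^2 - a + 4) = (a - 4)*(a + 3)*(a^2 - 1) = (a - 4)*(a + 1)*(a + 3)*(a - 1)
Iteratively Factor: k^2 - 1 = (k + 1)*(k - 1)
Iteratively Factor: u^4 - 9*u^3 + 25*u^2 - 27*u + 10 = (u - 1)*(u^3 - 8*u^2 + 17*u - 10) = (u - 2)*(u - 1)*(u^2 - 6*u + 5) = (u - 2)*(u - 1)^2*(u - 5)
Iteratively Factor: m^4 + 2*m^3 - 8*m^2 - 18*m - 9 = (m + 1)*(m^3 + m^2 - 9*m - 9) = (m + 1)*(m + 3)*(m^2 - 2*m - 3) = (m - 3)*(m + 1)*(m + 3)*(m + 1)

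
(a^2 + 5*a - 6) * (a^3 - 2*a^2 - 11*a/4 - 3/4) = a^5 + 3*a^4 - 75*a^3/4 - 5*a^2/2 + 51*a/4 + 9/2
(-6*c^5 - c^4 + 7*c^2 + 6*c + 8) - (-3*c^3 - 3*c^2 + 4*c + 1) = -6*c^5 - c^4 + 3*c^3 + 10*c^2 + 2*c + 7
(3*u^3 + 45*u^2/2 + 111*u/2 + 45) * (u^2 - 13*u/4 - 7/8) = 3*u^5 + 51*u^4/4 - 81*u^3/4 - 2481*u^2/16 - 3117*u/16 - 315/8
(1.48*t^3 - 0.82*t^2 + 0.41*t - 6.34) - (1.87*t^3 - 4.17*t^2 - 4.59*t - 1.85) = -0.39*t^3 + 3.35*t^2 + 5.0*t - 4.49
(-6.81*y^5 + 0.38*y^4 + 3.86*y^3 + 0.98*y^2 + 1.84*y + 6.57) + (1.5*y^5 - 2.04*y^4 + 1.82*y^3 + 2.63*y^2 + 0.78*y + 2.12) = -5.31*y^5 - 1.66*y^4 + 5.68*y^3 + 3.61*y^2 + 2.62*y + 8.69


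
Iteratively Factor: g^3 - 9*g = (g)*(g^2 - 9) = g*(g + 3)*(g - 3)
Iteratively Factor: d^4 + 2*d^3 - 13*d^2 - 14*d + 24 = (d + 4)*(d^3 - 2*d^2 - 5*d + 6) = (d + 2)*(d + 4)*(d^2 - 4*d + 3) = (d - 3)*(d + 2)*(d + 4)*(d - 1)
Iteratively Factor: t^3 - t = (t)*(t^2 - 1) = t*(t - 1)*(t + 1)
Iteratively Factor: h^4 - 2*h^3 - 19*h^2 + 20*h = (h - 5)*(h^3 + 3*h^2 - 4*h) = (h - 5)*(h + 4)*(h^2 - h) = h*(h - 5)*(h + 4)*(h - 1)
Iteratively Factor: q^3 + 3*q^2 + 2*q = (q + 2)*(q^2 + q) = (q + 1)*(q + 2)*(q)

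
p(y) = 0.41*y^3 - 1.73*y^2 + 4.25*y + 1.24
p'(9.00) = 72.74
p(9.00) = 198.25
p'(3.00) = 4.94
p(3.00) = 9.49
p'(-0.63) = 6.92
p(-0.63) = -2.23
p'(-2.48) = 20.40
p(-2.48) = -26.19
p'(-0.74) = 7.48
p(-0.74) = -3.02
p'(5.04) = 18.06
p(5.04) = 31.21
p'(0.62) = 2.58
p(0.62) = 3.31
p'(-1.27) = 10.63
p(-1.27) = -7.79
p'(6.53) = 34.10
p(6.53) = 69.39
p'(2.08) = 2.37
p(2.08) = 6.28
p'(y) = 1.23*y^2 - 3.46*y + 4.25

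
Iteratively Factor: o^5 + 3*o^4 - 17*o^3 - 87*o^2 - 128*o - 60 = (o + 2)*(o^4 + o^3 - 19*o^2 - 49*o - 30) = (o + 2)*(o + 3)*(o^3 - 2*o^2 - 13*o - 10) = (o - 5)*(o + 2)*(o + 3)*(o^2 + 3*o + 2) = (o - 5)*(o + 2)^2*(o + 3)*(o + 1)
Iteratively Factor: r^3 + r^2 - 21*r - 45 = (r + 3)*(r^2 - 2*r - 15) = (r - 5)*(r + 3)*(r + 3)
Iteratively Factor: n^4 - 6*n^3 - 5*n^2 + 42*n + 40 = (n + 1)*(n^3 - 7*n^2 + 2*n + 40) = (n - 4)*(n + 1)*(n^2 - 3*n - 10) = (n - 5)*(n - 4)*(n + 1)*(n + 2)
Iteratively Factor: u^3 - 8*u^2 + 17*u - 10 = (u - 2)*(u^2 - 6*u + 5) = (u - 2)*(u - 1)*(u - 5)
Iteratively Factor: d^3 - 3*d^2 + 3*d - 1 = (d - 1)*(d^2 - 2*d + 1) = (d - 1)^2*(d - 1)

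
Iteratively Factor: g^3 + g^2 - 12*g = (g - 3)*(g^2 + 4*g) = (g - 3)*(g + 4)*(g)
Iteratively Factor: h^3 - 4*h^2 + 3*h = (h - 1)*(h^2 - 3*h) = (h - 3)*(h - 1)*(h)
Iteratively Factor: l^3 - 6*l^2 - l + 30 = (l - 3)*(l^2 - 3*l - 10) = (l - 5)*(l - 3)*(l + 2)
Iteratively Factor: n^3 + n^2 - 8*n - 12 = (n + 2)*(n^2 - n - 6) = (n + 2)^2*(n - 3)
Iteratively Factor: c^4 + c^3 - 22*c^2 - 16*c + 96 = (c - 4)*(c^3 + 5*c^2 - 2*c - 24) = (c - 4)*(c + 4)*(c^2 + c - 6) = (c - 4)*(c + 3)*(c + 4)*(c - 2)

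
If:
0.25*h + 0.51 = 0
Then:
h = -2.04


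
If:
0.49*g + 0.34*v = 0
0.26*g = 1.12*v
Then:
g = 0.00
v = 0.00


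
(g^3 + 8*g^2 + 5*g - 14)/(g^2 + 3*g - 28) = (g^2 + g - 2)/(g - 4)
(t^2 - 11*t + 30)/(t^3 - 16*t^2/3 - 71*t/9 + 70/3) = 9*(t - 5)/(9*t^2 + 6*t - 35)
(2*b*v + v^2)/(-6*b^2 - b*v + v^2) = v/(-3*b + v)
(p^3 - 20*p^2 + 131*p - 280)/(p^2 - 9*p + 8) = (p^2 - 12*p + 35)/(p - 1)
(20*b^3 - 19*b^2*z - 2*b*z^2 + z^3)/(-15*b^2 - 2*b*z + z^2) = (-4*b^2 + 3*b*z + z^2)/(3*b + z)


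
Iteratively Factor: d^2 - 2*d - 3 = (d - 3)*(d + 1)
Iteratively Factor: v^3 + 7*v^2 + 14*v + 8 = (v + 1)*(v^2 + 6*v + 8) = (v + 1)*(v + 2)*(v + 4)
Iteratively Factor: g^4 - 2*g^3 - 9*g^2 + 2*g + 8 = (g - 1)*(g^3 - g^2 - 10*g - 8) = (g - 4)*(g - 1)*(g^2 + 3*g + 2) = (g - 4)*(g - 1)*(g + 1)*(g + 2)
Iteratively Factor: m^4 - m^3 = (m)*(m^3 - m^2) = m*(m - 1)*(m^2) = m^2*(m - 1)*(m)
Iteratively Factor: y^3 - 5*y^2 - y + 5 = (y - 5)*(y^2 - 1) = (y - 5)*(y - 1)*(y + 1)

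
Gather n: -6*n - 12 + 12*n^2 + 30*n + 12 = 12*n^2 + 24*n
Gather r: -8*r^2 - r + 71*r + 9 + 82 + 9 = -8*r^2 + 70*r + 100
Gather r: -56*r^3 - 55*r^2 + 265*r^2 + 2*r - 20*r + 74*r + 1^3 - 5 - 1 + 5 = -56*r^3 + 210*r^2 + 56*r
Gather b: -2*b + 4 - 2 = 2 - 2*b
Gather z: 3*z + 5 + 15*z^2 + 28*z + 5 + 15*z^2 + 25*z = 30*z^2 + 56*z + 10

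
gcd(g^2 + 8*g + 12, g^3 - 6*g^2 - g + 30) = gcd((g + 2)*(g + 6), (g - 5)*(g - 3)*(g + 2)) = g + 2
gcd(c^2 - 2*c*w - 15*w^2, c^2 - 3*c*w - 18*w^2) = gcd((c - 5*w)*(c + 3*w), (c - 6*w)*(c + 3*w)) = c + 3*w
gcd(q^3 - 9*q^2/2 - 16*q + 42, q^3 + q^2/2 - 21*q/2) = q + 7/2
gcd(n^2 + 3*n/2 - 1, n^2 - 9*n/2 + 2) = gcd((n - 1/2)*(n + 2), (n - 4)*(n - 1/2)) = n - 1/2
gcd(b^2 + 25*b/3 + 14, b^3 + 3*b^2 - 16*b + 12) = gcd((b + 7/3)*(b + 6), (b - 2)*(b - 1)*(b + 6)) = b + 6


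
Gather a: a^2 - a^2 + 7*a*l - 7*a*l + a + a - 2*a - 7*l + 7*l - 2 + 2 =0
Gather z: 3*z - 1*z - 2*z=0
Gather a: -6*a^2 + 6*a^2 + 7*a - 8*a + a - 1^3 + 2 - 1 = 0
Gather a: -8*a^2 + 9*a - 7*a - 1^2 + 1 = -8*a^2 + 2*a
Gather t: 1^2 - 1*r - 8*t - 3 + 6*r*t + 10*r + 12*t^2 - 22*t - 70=9*r + 12*t^2 + t*(6*r - 30) - 72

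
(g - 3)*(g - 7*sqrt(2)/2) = g^2 - 7*sqrt(2)*g/2 - 3*g + 21*sqrt(2)/2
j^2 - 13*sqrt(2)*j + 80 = (j - 8*sqrt(2))*(j - 5*sqrt(2))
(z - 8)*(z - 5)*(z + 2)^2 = z^4 - 9*z^3 - 8*z^2 + 108*z + 160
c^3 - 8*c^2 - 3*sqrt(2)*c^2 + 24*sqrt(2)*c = c*(c - 8)*(c - 3*sqrt(2))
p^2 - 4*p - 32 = (p - 8)*(p + 4)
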